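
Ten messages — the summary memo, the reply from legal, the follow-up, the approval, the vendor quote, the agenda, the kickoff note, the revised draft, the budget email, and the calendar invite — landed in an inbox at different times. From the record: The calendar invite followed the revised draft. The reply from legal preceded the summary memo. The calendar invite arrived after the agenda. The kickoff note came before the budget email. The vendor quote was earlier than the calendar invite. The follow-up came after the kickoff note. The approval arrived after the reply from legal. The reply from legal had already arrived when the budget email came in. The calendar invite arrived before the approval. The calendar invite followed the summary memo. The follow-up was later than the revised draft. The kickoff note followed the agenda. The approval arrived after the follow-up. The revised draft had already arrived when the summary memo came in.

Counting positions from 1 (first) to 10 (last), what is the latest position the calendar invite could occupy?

9

The calendar invite must come before the approval — 1 message forced after it.
Everything else can be placed before the calendar invite in some valid order, so the calendar invite can sit as late as position 10 − 1 = 9.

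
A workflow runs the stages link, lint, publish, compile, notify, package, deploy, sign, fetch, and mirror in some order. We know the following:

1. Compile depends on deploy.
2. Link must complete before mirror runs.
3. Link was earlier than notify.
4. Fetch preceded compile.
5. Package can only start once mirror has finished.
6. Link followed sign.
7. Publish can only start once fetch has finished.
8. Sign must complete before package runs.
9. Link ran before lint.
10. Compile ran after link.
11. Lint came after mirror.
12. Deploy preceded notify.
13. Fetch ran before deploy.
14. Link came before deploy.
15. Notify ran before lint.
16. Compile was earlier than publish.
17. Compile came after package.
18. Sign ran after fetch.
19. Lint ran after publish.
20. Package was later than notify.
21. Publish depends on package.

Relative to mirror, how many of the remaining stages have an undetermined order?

2

Forced before mirror: fetch, link, and sign; forced after mirror: compile, lint, package, and publish.
That leaves deploy and notify with no forced order relative to mirror — 2.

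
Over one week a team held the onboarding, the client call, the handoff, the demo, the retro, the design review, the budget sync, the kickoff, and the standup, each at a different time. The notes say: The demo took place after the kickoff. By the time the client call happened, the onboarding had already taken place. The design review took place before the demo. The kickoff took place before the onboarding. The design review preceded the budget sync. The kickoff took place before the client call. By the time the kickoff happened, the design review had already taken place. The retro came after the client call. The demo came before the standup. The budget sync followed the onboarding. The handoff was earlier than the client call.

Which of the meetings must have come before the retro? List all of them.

Directly stated before the retro: the client call.
The design review reaches the retro via the design review → the kickoff → the client call → the retro.
The handoff reaches the retro via the handoff → the client call → the retro.
The kickoff reaches the retro via the kickoff → the client call → the retro.
Likewise the onboarding reaches the retro by chaining the stated constraints.
No chain forces the demo (or any of the others) ahead of the retro.

the client call, the design review, the handoff, the kickoff, the onboarding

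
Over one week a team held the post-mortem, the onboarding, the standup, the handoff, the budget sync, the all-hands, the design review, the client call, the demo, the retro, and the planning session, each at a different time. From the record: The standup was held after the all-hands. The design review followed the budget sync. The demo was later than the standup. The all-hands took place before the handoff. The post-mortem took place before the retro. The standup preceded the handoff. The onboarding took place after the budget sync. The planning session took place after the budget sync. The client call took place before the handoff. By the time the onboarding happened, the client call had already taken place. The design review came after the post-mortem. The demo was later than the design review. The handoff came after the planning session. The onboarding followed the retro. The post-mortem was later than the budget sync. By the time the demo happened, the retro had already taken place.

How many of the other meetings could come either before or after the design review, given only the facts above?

7

Forced before the design review: the budget sync and the post-mortem; forced after the design review: the demo.
That leaves the all-hands, the client call, the handoff, the onboarding, the planning session, the retro, and the standup with no forced order relative to the design review — 7.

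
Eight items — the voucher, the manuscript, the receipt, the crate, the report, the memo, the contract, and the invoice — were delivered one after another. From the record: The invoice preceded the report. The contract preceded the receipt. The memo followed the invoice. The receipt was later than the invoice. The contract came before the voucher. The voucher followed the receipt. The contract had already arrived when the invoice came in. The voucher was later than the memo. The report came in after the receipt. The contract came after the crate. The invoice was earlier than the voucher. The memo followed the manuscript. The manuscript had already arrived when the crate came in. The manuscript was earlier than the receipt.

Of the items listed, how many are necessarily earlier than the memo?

Directly stated before the memo: the invoice and the manuscript.
The contract reaches the memo via the contract → the invoice → the memo.
The crate reaches the memo via the crate → the contract → the invoice → the memo.
No chain forces the receipt (or any of the others) ahead of the memo.
That's the contract, the crate, the invoice, and the manuscript — 4 in all.

4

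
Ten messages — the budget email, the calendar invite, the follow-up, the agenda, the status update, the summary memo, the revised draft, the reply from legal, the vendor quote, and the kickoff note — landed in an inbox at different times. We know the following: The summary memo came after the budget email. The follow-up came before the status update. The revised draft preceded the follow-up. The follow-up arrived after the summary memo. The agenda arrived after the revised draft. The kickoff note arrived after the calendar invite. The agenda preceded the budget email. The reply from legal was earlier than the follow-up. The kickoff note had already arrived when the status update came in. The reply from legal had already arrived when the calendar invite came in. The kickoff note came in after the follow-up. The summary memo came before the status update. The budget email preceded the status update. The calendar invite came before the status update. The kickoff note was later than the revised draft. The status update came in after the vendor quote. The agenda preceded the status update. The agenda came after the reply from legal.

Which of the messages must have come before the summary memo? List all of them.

Directly stated before the summary memo: the budget email.
The agenda reaches the summary memo via the agenda → the budget email → the summary memo.
The reply from legal reaches the summary memo via the reply from legal → the agenda → the budget email → the summary memo.
The revised draft reaches the summary memo via the revised draft → the agenda → the budget email → the summary memo.

the agenda, the budget email, the reply from legal, the revised draft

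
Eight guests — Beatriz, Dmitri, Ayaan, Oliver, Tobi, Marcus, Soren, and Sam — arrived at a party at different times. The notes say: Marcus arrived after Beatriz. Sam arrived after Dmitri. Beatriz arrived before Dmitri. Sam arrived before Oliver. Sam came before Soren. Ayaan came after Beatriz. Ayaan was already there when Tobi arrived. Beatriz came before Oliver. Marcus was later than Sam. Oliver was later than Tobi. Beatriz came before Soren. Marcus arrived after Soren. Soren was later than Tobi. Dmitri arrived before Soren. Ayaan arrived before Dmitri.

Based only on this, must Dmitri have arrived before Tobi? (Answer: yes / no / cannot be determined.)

cannot be determined

No chain of stated constraints runs from Dmitri to Tobi, and none runs from Tobi to Dmitri either.
So the relative order of Dmitri and Tobi is not fixed by the given facts.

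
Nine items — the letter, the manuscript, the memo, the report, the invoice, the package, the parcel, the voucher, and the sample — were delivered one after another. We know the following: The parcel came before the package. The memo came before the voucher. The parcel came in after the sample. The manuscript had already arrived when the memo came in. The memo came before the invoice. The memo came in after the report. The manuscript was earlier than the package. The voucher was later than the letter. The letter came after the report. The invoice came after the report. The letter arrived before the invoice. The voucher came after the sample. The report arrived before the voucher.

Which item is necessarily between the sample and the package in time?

Tracing the constraints gives the sample → the parcel → the package, so the parcel sits after the sample and before the package.
No other item is forced both after the sample and before the package.

the parcel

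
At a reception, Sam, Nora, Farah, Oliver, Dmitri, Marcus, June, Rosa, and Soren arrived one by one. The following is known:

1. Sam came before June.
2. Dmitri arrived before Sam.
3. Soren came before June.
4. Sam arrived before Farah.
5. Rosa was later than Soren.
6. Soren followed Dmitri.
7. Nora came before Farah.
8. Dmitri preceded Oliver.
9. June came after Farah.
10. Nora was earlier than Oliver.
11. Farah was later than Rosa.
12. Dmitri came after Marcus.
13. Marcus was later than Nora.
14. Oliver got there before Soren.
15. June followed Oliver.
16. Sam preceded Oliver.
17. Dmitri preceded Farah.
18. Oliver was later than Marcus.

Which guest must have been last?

Every other guest has a chain of constraints placing them before June, so June is last.

June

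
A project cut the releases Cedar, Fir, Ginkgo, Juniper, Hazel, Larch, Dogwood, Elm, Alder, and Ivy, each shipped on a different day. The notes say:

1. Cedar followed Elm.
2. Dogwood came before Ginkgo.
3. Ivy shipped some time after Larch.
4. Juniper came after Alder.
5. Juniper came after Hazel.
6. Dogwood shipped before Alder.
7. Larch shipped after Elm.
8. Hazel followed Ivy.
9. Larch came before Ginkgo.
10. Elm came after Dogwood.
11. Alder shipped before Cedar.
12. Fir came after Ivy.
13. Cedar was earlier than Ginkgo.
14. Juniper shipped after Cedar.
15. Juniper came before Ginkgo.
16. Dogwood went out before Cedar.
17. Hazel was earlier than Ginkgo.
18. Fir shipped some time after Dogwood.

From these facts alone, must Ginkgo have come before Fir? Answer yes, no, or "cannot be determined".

cannot be determined

No chain of stated constraints runs from Ginkgo to Fir, and none runs from Fir to Ginkgo either.
So the relative order of Ginkgo and Fir is not fixed by the given facts.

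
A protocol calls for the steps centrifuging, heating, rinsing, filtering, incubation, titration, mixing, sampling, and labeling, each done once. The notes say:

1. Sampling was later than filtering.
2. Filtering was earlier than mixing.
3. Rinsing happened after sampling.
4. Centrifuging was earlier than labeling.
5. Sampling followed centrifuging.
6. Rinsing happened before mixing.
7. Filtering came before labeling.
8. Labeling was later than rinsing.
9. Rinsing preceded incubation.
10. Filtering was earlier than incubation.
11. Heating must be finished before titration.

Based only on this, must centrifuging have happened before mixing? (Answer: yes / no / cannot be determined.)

Chain the constraints: centrifuging → sampling → rinsing → mixing. Each link is directly stated, so centrifuging comes before mixing.

yes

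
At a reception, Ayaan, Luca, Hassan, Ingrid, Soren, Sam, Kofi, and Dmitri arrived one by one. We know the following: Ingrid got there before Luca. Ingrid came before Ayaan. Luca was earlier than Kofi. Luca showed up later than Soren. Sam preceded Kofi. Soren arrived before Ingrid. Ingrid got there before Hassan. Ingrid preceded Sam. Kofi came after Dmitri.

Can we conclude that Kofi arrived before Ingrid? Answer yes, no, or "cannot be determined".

Tracing the constraints gives Ingrid → Luca → Kofi, so Ingrid must come before Kofi.
That means Kofi cannot be before Ingrid.

no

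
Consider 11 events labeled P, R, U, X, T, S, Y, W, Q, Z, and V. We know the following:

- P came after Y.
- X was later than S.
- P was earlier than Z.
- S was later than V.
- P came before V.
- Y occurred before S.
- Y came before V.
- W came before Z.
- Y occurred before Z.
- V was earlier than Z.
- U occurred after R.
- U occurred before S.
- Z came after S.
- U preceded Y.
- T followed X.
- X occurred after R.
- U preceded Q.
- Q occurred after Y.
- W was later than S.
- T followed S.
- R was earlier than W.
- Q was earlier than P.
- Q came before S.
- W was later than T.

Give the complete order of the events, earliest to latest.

R, U, Y, Q, P, V, S, X, T, W, Z

The constraints fix every adjacent pair, so only one ordering works:
R → U → Y → Q → P → V → S → X → T → W → Z.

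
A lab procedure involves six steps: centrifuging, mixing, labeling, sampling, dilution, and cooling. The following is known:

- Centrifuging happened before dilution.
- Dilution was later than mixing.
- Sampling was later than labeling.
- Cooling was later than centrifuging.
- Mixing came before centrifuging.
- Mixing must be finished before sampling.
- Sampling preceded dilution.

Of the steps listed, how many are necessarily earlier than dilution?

Directly stated before dilution: centrifuging, mixing, and sampling.
Labeling reaches dilution via labeling → sampling → dilution.
No chain forces cooling ahead of dilution.
That's centrifuging, labeling, mixing, and sampling — 4 in all.

4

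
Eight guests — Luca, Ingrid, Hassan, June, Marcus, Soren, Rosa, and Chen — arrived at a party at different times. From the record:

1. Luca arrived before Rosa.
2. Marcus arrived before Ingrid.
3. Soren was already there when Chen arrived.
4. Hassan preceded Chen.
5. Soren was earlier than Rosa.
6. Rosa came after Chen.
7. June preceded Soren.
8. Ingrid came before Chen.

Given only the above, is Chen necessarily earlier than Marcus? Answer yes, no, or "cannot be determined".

Tracing the constraints gives Marcus → Ingrid → Chen, so Marcus must come before Chen.
That means Chen cannot be before Marcus.

no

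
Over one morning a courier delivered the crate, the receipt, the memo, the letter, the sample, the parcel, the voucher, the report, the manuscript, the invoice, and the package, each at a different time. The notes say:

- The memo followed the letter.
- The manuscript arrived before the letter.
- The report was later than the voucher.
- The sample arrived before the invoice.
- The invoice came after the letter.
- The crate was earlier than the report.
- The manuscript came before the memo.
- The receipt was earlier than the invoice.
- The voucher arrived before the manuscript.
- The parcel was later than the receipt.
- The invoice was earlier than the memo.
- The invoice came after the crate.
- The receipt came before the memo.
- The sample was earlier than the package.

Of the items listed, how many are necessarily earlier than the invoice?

Directly stated before the invoice: the crate, the letter, the receipt, and the sample.
The manuscript reaches the invoice via the manuscript → the letter → the invoice.
The voucher reaches the invoice via the voucher → the manuscript → the letter → the invoice.
No chain forces the parcel (or any of the others) ahead of the invoice.
That's the crate, the letter, the manuscript, the receipt, the sample, and the voucher — 6 in all.

6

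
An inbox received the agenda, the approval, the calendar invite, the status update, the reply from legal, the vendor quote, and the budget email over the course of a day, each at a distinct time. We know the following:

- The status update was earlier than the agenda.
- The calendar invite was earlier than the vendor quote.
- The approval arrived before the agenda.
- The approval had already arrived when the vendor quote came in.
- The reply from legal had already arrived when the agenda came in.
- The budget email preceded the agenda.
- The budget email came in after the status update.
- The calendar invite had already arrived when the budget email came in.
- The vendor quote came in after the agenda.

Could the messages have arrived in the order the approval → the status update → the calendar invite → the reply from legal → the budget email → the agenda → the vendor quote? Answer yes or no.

yes

Check each stated constraint against the proposed order — e.g. the approval is ahead of the agenda; the approval is ahead of the vendor quote. Every pair is in the required order; nothing is violated.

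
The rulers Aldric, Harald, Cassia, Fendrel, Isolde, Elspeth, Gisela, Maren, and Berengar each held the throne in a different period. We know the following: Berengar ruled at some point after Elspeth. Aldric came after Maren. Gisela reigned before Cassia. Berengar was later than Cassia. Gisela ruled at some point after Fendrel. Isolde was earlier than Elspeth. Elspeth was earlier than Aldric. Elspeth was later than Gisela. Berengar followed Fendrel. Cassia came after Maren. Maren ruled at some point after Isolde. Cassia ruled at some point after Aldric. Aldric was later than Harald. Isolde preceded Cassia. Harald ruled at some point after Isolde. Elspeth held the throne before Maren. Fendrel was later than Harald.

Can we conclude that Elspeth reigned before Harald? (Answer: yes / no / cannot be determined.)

Tracing the constraints gives Harald → Fendrel → Gisela → Elspeth, so Harald must come before Elspeth.
That means Elspeth cannot be before Harald.

no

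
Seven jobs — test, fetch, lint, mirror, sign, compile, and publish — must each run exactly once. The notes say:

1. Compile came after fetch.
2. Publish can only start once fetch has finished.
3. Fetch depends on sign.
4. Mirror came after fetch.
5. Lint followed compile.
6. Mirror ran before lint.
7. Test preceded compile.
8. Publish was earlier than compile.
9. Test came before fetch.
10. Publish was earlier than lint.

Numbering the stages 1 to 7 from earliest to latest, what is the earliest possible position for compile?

5

Fetch, publish, sign, and test must all come before compile — 4 forced predecessors.
Nothing else is forced ahead of compile, so its earliest slot is position 4 + 1 = 5.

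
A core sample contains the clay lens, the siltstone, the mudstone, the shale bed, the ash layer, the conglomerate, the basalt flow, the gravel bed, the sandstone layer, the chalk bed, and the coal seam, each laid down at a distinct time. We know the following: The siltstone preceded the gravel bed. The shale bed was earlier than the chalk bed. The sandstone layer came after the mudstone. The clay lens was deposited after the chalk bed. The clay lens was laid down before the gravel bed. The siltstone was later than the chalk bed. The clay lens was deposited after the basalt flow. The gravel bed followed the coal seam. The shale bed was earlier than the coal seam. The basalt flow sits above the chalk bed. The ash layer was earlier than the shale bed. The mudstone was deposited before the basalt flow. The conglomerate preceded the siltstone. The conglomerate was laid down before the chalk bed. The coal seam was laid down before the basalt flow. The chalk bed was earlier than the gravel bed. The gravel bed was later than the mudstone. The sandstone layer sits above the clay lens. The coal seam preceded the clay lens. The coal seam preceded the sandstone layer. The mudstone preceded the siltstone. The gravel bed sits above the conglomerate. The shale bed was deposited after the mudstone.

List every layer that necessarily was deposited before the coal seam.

the ash layer, the mudstone, the shale bed

Directly stated before the coal seam: the shale bed.
The ash layer reaches the coal seam via the ash layer → the shale bed → the coal seam.
The mudstone reaches the coal seam via the mudstone → the shale bed → the coal seam.
No chain forces the sandstone layer (or any of the others) ahead of the coal seam.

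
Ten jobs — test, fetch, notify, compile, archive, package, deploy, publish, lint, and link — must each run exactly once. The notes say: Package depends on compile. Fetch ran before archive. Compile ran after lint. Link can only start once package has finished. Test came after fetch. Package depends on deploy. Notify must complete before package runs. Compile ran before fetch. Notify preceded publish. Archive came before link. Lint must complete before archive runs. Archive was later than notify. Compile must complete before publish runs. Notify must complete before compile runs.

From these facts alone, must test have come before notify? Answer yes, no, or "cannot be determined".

no

Tracing the constraints gives notify → compile → fetch → test, so notify must come before test.
That means test cannot be before notify.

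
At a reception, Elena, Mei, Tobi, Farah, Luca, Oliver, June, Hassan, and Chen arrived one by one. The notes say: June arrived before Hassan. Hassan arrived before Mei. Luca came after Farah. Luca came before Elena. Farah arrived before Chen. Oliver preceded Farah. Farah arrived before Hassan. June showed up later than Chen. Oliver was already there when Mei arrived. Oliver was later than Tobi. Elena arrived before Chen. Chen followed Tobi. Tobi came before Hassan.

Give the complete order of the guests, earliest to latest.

The constraints fix every adjacent pair, so only one ordering works:
Tobi → Oliver → Farah → Luca → Elena → Chen → June → Hassan → Mei.

Tobi, Oliver, Farah, Luca, Elena, Chen, June, Hassan, Mei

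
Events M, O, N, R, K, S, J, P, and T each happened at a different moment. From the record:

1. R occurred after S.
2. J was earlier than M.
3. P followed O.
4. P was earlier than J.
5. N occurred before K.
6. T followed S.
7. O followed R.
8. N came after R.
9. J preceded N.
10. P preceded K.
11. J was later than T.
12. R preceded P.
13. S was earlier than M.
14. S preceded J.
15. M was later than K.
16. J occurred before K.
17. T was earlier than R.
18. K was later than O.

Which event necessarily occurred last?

Every other event has a chain of constraints placing it before M, so M is last.

M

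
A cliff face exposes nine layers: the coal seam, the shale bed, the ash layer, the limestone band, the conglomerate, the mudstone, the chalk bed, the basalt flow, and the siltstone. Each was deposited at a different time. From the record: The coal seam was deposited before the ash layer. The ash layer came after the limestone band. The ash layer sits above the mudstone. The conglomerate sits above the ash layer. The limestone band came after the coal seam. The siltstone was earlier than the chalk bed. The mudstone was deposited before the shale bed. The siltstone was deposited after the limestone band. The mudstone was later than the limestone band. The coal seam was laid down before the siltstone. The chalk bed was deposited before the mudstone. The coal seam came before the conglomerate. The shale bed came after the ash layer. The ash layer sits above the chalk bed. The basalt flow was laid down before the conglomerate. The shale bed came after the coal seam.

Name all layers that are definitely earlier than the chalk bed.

the coal seam, the limestone band, the siltstone

Directly stated before the chalk bed: the siltstone.
The coal seam reaches the chalk bed via the coal seam → the siltstone → the chalk bed.
The limestone band reaches the chalk bed via the limestone band → the siltstone → the chalk bed.
No chain forces the ash layer (or any of the others) ahead of the chalk bed.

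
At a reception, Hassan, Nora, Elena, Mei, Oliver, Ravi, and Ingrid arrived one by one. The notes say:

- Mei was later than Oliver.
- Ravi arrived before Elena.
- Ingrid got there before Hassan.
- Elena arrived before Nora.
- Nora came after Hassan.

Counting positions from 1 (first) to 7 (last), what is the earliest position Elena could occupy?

Ravi must come before Elena — 1 forced predecessor.
Nothing else is forced ahead of Elena, so their earliest slot is position 1 + 1 = 2.

2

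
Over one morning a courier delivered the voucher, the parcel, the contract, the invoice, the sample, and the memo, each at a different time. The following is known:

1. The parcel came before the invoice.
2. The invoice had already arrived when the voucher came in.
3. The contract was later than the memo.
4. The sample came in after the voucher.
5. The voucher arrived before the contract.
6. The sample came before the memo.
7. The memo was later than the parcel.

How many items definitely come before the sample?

3

Directly stated before the sample: the voucher.
The invoice reaches the sample via the invoice → the voucher → the sample.
The parcel reaches the sample via the parcel → the invoice → the voucher → the sample.
No chain forces the contract (or any of the others) ahead of the sample.
That's the invoice, the parcel, and the voucher — 3 in all.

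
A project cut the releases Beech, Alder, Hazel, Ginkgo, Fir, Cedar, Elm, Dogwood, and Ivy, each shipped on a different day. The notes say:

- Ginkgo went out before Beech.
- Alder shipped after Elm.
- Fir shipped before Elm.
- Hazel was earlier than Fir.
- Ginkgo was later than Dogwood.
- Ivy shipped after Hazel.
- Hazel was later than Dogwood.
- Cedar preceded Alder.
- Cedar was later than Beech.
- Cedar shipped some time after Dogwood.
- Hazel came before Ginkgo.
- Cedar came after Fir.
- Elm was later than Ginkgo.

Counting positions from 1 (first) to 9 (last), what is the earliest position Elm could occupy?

5

Dogwood, Fir, Ginkgo, and Hazel must all come before Elm — 4 forced predecessors.
Nothing else is forced ahead of Elm, so its earliest slot is position 4 + 1 = 5.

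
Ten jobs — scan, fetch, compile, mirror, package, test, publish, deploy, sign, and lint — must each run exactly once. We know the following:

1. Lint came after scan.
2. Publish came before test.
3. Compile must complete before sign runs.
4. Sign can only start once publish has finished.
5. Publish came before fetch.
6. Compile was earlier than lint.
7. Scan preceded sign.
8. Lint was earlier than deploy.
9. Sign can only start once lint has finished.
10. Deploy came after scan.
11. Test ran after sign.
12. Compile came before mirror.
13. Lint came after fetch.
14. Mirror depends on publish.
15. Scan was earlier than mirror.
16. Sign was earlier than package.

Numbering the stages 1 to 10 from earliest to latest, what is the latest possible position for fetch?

Fetch must come before deploy, lint, package, sign, and test — 5 stages forced after it.
Everything else can be placed before fetch in some valid order, so fetch can sit as late as position 10 − 5 = 5.

5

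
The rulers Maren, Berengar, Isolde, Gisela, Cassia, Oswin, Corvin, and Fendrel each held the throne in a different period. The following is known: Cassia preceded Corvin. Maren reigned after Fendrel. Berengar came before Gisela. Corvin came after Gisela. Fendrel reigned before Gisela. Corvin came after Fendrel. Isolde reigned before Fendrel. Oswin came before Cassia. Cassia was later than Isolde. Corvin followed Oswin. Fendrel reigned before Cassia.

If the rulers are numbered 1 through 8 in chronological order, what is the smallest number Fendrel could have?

Isolde must come before Fendrel — 1 forced predecessor.
Nothing else is forced ahead of Fendrel, so their earliest slot is position 1 + 1 = 2.

2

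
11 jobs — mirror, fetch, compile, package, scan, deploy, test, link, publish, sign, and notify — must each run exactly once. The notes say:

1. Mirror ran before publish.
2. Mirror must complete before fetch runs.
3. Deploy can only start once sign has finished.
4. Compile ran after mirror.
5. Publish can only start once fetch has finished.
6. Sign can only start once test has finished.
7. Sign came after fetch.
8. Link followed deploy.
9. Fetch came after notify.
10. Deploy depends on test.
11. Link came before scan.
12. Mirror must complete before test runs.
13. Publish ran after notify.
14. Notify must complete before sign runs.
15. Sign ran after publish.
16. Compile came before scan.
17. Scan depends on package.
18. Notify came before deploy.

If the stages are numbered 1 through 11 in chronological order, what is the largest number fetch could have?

Fetch must come before deploy, link, publish, scan, and sign — 5 stages forced after it.
Everything else can be placed before fetch in some valid order, so fetch can sit as late as position 11 − 5 = 6.

6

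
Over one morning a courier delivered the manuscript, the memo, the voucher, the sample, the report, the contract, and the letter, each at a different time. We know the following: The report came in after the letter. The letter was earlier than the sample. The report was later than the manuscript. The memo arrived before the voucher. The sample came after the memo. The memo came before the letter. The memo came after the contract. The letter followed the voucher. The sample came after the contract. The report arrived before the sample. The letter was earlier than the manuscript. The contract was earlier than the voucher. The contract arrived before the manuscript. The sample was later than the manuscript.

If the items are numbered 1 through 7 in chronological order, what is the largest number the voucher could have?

The voucher must come before the letter, the manuscript, the report, and the sample — 4 items forced after it.
Everything else can be placed before the voucher in some valid order, so the voucher can sit as late as position 7 − 4 = 3.

3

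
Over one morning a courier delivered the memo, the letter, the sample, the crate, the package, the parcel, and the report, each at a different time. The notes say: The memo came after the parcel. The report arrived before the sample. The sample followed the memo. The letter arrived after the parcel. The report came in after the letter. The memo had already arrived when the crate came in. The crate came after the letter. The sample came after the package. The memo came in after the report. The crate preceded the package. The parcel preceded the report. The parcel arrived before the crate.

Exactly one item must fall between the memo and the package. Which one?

Tracing the constraints gives the memo → the crate → the package, so the crate sits after the memo and before the package.
No other item is forced both after the memo and before the package.

the crate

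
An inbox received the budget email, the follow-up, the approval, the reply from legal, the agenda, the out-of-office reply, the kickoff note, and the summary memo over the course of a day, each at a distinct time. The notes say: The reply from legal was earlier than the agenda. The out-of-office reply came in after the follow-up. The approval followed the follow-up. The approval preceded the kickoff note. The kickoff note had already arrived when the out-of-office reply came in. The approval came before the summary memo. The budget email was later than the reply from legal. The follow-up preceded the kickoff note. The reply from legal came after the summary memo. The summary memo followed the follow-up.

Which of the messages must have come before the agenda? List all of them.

Directly stated before the agenda: the reply from legal.
The approval reaches the agenda via the approval → the summary memo → the reply from legal → the agenda.
The follow-up reaches the agenda via the follow-up → the summary memo → the reply from legal → the agenda.
The summary memo reaches the agenda via the summary memo → the reply from legal → the agenda.

the approval, the follow-up, the reply from legal, the summary memo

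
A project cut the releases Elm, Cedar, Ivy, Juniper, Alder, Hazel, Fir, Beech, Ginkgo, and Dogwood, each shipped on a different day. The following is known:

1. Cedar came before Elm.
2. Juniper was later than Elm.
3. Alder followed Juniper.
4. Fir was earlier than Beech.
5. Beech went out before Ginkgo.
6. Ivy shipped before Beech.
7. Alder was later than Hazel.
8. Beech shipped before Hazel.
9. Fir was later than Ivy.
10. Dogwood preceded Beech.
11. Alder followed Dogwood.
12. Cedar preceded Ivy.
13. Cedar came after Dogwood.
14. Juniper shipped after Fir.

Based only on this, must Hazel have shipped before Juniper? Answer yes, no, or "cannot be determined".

No chain of stated constraints runs from Hazel to Juniper, and none runs from Juniper to Hazel either.
So the relative order of Hazel and Juniper is not fixed by the given facts.

cannot be determined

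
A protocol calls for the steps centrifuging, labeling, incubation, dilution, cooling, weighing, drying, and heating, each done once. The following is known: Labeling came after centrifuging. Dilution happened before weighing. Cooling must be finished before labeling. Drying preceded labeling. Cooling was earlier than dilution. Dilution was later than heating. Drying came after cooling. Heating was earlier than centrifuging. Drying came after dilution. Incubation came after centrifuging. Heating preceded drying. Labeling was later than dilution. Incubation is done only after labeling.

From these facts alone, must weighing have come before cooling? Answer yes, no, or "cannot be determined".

no

Tracing the constraints gives cooling → dilution → weighing, so cooling must come before weighing.
That means weighing cannot be before cooling.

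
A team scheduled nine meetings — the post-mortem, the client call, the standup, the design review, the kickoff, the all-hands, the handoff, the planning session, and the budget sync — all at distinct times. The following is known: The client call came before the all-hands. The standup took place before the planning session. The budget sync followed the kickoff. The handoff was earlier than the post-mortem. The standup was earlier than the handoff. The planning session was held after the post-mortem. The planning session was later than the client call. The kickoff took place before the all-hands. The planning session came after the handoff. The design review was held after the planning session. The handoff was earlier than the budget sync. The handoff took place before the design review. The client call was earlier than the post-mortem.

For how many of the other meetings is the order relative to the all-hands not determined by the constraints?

6

Forced before the all-hands: the client call and the kickoff.
That leaves the budget sync, the design review, the handoff, the planning session, the post-mortem, and the standup with no forced order relative to the all-hands — 6.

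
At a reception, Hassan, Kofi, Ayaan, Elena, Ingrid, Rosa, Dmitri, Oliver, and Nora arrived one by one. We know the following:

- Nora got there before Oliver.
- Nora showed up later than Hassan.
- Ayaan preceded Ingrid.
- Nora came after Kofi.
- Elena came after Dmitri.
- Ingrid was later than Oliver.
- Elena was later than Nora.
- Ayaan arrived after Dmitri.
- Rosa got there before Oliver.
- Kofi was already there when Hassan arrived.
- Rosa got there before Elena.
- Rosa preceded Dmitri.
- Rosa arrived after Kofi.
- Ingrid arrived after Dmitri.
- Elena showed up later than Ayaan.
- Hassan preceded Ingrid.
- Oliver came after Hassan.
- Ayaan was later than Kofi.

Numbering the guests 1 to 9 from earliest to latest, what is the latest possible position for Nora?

6

Nora must come before Elena, Ingrid, and Oliver — 3 guests forced after them.
Everything else can be placed before Nora in some valid order, so Nora can sit as late as position 9 − 3 = 6.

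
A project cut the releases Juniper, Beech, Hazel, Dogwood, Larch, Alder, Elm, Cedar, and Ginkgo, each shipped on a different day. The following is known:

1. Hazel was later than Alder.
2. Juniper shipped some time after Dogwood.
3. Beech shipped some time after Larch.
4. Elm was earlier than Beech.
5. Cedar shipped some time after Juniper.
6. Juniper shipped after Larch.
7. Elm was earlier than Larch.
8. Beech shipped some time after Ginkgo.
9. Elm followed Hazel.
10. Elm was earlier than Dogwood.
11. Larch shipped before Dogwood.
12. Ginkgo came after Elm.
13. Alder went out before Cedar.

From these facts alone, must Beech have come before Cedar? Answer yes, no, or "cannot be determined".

cannot be determined

No chain of stated constraints runs from Beech to Cedar, and none runs from Cedar to Beech either.
So the relative order of Beech and Cedar is not fixed by the given facts.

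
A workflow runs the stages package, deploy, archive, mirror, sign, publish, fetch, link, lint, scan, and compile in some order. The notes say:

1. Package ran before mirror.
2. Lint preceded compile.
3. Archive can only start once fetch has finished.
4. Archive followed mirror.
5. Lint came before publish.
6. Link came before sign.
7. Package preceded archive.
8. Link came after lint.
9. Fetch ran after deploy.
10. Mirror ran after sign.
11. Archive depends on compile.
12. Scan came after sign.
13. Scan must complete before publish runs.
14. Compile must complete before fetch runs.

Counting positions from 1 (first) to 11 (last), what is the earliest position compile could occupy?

2

Lint must come before compile — 1 forced predecessor.
Nothing else is forced ahead of compile, so its earliest slot is position 1 + 1 = 2.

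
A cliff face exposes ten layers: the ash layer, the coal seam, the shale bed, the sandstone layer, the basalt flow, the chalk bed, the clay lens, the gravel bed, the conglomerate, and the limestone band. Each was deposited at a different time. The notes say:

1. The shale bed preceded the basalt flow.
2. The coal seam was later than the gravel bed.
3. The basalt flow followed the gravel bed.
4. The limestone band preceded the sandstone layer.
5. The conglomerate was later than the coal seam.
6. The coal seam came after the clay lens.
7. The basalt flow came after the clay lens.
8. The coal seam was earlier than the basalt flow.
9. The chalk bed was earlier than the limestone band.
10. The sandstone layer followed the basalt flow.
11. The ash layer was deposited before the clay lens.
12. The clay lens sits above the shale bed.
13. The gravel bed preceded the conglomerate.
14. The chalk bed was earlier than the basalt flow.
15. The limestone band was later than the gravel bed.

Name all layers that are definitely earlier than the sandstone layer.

the ash layer, the basalt flow, the chalk bed, the clay lens, the coal seam, the gravel bed, the limestone band, the shale bed

Directly stated before the sandstone layer: the basalt flow and the limestone band.
The ash layer reaches the sandstone layer via the ash layer → the clay lens → the basalt flow → the sandstone layer.
The chalk bed reaches the sandstone layer via the chalk bed → the limestone band → the sandstone layer.
The clay lens reaches the sandstone layer via the clay lens → the basalt flow → the sandstone layer.
Likewise the coal seam, the gravel bed, and the shale bed each reach the sandstone layer by chaining the stated constraints.
No chain forces the conglomerate ahead of the sandstone layer.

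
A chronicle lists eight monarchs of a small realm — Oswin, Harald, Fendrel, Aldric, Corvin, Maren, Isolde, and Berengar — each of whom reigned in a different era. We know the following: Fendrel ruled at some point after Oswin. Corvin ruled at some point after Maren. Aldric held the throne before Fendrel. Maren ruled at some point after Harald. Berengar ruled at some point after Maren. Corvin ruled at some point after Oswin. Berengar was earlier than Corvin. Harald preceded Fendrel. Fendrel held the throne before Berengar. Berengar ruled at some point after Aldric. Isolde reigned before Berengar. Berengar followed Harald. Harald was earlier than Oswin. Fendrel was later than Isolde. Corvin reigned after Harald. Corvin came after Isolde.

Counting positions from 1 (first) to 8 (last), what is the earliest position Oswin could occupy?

2

Harald must come before Oswin — 1 forced predecessor.
Nothing else is forced ahead of Oswin, so their earliest slot is position 1 + 1 = 2.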